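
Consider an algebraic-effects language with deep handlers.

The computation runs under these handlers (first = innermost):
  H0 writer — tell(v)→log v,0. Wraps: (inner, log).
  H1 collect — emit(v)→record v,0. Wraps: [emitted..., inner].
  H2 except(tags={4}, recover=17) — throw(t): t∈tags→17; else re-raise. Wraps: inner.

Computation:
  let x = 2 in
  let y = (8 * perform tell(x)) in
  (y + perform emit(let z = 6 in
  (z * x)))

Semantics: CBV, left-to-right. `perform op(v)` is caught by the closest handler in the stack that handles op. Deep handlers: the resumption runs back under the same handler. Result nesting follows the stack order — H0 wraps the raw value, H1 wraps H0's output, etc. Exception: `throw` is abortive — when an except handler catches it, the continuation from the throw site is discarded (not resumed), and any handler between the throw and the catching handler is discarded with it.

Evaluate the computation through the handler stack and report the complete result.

Answer: [12, (0, (2))]

Step-by-step:
tell(2) @ H0 ⇒ log+=2
emit(12) @ H1 ⇒ out+=12
H0 returns (0, (2))
H1 returns [12, (0, (2))]
H2 returns [12, (0, (2))]
= [12, (0, (2))]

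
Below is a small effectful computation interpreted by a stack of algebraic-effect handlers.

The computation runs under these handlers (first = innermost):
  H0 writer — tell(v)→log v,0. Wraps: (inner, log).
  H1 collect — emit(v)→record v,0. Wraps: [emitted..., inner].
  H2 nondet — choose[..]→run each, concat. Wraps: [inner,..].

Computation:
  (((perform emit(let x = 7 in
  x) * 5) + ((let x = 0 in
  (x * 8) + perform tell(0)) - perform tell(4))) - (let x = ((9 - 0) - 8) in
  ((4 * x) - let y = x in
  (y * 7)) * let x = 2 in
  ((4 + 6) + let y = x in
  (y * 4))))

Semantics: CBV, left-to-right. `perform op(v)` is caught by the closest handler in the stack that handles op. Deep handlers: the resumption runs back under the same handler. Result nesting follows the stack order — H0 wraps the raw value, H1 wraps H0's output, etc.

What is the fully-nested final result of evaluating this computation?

Step-by-step:
emit(7) @ H1 ⇒ out+=7
tell(0) @ H0 ⇒ log+=0
tell(4) @ H0 ⇒ log+=4
H0 returns (54, (0, 4))
H1 returns [7, (54, (0, 4))]
H2 returns [[7, (54, (0, 4))]]
= [[7, (54, (0, 4))]]

Answer: [[7, (54, (0, 4))]]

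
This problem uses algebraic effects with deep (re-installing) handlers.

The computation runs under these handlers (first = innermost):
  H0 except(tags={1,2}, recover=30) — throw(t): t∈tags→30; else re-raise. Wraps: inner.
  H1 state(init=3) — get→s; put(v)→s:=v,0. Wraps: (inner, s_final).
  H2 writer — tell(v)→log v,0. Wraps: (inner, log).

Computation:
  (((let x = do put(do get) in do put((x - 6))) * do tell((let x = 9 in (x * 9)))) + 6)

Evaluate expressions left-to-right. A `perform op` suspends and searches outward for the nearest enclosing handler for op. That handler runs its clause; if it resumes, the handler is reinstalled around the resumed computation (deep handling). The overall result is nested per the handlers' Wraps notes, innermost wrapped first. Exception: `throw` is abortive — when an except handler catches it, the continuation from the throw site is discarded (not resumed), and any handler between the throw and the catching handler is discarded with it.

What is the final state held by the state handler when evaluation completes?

Answer: -6

Evaluation trace:
get @ H1 ⇒ 3
put(3) @ H1 ⇒ s:=3
put(-6) @ H1 ⇒ s:=-6
tell(81) @ H2 ⇒ log+=81
H0 returns 6
H1 returns (6, -6)
H2 returns ((6, -6), (81))
= ((6, -6), (81))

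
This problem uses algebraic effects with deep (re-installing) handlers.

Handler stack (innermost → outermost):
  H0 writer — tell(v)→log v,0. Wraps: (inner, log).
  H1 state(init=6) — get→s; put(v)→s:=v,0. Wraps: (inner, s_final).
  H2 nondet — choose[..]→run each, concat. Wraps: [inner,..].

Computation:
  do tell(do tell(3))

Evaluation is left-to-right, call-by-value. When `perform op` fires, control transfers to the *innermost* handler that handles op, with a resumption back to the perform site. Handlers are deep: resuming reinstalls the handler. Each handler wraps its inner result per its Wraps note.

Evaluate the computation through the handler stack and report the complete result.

Answer: [((0, (3, 0)), 6)]

Evaluation trace:
tell(3) @ H0 ⇒ log+=3
tell(0) @ H0 ⇒ log+=0
H0 returns (0, (3, 0))
H1 returns ((0, (3, 0)), 6)
H2 returns [((0, (3, 0)), 6)]
= [((0, (3, 0)), 6)]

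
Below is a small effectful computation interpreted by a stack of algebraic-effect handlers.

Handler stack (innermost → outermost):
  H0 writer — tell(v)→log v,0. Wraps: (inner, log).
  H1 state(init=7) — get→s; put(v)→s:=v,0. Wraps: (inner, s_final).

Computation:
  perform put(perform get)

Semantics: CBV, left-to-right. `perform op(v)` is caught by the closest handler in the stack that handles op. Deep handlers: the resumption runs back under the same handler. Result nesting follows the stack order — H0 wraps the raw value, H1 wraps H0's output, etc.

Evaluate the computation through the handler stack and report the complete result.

Working:
get @ H1 ⇒ 7
put(7) @ H1 ⇒ s:=7
H0 returns (0, ())
H1 returns ((0, ()), 7)
= ((0, ()), 7)

Answer: ((0, ()), 7)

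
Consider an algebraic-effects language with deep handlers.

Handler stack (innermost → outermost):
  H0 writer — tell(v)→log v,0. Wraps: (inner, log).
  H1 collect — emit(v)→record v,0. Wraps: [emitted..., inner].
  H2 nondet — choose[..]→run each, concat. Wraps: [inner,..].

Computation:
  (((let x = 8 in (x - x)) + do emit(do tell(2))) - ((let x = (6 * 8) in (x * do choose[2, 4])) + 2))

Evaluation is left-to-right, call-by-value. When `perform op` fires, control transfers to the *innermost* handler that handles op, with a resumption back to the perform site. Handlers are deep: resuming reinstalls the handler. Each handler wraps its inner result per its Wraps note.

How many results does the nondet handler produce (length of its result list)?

Step-by-step:
tell(2) @ H0 ⇒ log+=2
emit(0) @ H1 ⇒ out+=0
choose[2, 4] @ H2
  branch[0] choose=2:
    H0 returns (-98, (2))
    H1 returns [0, (-98, (2))]
    H2 returns [[0, (-98, (2))]]
  branch[1] choose=4:
    H0 returns (-194, (2))
    H1 returns [0, (-194, (2))]
    H2 returns [[0, (-194, (2))]]
= [[0, (-98, (2))], [0, (-194, (2))]]

Answer: 2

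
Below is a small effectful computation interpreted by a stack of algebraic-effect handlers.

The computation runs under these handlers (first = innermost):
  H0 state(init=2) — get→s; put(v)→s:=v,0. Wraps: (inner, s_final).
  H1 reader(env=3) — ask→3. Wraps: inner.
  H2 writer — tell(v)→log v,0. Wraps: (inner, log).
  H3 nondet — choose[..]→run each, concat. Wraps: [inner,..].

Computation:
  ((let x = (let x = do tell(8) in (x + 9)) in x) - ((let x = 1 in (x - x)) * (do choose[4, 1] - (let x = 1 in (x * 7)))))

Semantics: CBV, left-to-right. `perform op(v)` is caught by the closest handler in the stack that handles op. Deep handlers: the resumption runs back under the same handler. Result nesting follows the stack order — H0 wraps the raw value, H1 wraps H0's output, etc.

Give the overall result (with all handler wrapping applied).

Working:
tell(8) @ H2 ⇒ log+=8
choose[4, 1] @ H3
  branch[0] choose=4:
    H0 returns (9, 2)
    H1 returns (9, 2)
    H2 returns ((9, 2), (8))
    H3 returns [((9, 2), (8))]
  branch[1] choose=1:
    H0 returns (9, 2)
    H1 returns (9, 2)
    H2 returns ((9, 2), (8))
    H3 returns [((9, 2), (8))]
= [((9, 2), (8)), ((9, 2), (8))]

Answer: [((9, 2), (8)), ((9, 2), (8))]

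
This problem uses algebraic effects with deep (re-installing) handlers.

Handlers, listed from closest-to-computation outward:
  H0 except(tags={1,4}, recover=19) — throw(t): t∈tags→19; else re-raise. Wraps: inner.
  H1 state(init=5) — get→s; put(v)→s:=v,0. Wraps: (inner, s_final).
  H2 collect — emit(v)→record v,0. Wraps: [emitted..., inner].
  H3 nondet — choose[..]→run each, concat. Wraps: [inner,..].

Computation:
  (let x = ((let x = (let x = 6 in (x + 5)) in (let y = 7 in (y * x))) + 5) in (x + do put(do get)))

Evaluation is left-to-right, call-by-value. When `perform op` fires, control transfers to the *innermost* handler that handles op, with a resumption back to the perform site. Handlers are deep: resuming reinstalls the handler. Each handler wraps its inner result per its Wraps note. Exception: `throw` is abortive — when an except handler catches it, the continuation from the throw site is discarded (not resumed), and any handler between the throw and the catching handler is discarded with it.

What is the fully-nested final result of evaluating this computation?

Step-by-step:
get @ H1 ⇒ 5
put(5) @ H1 ⇒ s:=5
H0 returns 82
H1 returns (82, 5)
H2 returns [(82, 5)]
H3 returns [[(82, 5)]]
= [[(82, 5)]]

Answer: [[(82, 5)]]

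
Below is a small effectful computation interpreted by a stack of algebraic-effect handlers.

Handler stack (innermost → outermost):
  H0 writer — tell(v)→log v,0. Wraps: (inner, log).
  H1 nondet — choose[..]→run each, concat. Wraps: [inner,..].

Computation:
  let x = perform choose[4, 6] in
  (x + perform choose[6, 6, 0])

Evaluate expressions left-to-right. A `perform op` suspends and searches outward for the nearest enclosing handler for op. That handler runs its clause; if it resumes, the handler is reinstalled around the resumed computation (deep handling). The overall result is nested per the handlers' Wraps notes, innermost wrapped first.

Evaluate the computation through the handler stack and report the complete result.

Step-by-step:
choose[4, 6] @ H1
  branch[0] choose=4:
    choose[6, 6, 0] @ H1
      branch[0] choose=6:
        H0 returns (10, ())
        H1 returns [(10, ())]
      branch[1] choose=6:
        H0 returns (10, ())
        H1 returns [(10, ())]
      branch[2] choose=0:
        H0 returns (4, ())
        H1 returns [(4, ())]
  branch[1] choose=6:
    choose[6, 6, 0] @ H1
      branch[0] choose=6:
        H0 returns (12, ())
        H1 returns [(12, ())]
      branch[1] choose=6:
        H0 returns (12, ())
        H1 returns [(12, ())]
      branch[2] choose=0:
        H0 returns (6, ())
        H1 returns [(6, ())]
= [(10, ()), (10, ()), (4, ()), (12, ()), (12, ()), (6, ())]

Answer: [(10, ()), (10, ()), (4, ()), (12, ()), (12, ()), (6, ())]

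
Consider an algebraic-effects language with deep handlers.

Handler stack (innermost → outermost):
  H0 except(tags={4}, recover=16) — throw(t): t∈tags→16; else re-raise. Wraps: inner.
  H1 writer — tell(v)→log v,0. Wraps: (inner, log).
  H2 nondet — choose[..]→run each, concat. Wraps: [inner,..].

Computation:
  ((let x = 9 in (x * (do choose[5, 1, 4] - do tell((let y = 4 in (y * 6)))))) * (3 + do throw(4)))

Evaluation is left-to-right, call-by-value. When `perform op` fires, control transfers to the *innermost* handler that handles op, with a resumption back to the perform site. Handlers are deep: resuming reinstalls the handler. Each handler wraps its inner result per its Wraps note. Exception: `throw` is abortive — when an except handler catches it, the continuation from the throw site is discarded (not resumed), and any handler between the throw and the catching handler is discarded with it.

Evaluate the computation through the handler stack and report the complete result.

Evaluation trace:
choose[5, 1, 4] @ H2
  branch[0] choose=5:
    tell(24) @ H1 ⇒ log+=24
    throw(4) @ H0 caught ⇒ 16
    H1 returns (16, (24))
    H2 returns [(16, (24))]
  branch[1] choose=1:
    tell(24) @ H1 ⇒ log+=24
    throw(4) @ H0 caught ⇒ 16
    H1 returns (16, (24))
    H2 returns [(16, (24))]
  branch[2] choose=4:
    tell(24) @ H1 ⇒ log+=24
    throw(4) @ H0 caught ⇒ 16
    H1 returns (16, (24))
    H2 returns [(16, (24))]
= [(16, (24)), (16, (24)), (16, (24))]

Answer: [(16, (24)), (16, (24)), (16, (24))]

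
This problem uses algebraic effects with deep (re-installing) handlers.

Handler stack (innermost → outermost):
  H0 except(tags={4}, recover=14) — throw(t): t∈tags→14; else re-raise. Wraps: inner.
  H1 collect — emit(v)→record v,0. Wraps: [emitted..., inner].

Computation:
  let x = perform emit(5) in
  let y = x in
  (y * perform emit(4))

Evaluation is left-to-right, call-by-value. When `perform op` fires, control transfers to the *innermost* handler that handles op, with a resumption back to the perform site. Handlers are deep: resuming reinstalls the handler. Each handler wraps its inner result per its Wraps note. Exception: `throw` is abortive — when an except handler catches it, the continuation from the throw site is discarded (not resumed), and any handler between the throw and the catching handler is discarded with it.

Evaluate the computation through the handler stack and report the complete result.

Evaluation trace:
emit(5) @ H1 ⇒ out+=5
emit(4) @ H1 ⇒ out+=4
H0 returns 0
H1 returns [5, 4, 0]
= [5, 4, 0]

Answer: [5, 4, 0]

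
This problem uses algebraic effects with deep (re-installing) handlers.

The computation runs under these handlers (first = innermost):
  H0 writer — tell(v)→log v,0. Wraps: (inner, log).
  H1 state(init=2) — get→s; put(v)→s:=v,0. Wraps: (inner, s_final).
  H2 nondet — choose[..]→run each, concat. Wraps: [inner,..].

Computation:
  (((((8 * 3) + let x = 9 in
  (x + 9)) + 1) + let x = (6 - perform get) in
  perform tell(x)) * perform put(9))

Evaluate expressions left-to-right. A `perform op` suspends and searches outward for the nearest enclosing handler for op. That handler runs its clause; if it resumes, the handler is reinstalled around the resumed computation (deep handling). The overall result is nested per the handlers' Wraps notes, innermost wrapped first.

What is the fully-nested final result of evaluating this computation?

Step-by-step:
get @ H1 ⇒ 2
tell(4) @ H0 ⇒ log+=4
put(9) @ H1 ⇒ s:=9
H0 returns (0, (4))
H1 returns ((0, (4)), 9)
H2 returns [((0, (4)), 9)]
= [((0, (4)), 9)]

Answer: [((0, (4)), 9)]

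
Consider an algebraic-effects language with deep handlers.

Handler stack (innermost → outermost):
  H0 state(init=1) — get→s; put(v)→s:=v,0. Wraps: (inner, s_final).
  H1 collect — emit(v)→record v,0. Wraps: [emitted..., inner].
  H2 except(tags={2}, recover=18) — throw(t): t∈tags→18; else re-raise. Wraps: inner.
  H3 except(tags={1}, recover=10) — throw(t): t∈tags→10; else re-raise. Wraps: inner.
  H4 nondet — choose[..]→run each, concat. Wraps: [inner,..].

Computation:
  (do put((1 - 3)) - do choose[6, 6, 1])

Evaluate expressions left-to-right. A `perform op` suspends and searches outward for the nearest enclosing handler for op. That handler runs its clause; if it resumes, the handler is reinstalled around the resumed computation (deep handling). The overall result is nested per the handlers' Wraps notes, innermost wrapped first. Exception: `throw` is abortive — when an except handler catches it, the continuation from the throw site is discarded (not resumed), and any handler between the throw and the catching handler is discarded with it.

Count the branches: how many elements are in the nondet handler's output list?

Answer: 3

Evaluation trace:
put(-2) @ H0 ⇒ s:=-2
choose[6, 6, 1] @ H4
  branch[0] choose=6:
    H0 returns (-6, -2)
    H1 returns [(-6, -2)]
    H2 returns [(-6, -2)]
    H3 returns [(-6, -2)]
    H4 returns [[(-6, -2)]]
  branch[1] choose=6:
    H0 returns (-6, -2)
    H1 returns [(-6, -2)]
    H2 returns [(-6, -2)]
    H3 returns [(-6, -2)]
    H4 returns [[(-6, -2)]]
  branch[2] choose=1:
    H0 returns (-1, -2)
    H1 returns [(-1, -2)]
    H2 returns [(-1, -2)]
    H3 returns [(-1, -2)]
    H4 returns [[(-1, -2)]]
= [[(-6, -2)], [(-6, -2)], [(-1, -2)]]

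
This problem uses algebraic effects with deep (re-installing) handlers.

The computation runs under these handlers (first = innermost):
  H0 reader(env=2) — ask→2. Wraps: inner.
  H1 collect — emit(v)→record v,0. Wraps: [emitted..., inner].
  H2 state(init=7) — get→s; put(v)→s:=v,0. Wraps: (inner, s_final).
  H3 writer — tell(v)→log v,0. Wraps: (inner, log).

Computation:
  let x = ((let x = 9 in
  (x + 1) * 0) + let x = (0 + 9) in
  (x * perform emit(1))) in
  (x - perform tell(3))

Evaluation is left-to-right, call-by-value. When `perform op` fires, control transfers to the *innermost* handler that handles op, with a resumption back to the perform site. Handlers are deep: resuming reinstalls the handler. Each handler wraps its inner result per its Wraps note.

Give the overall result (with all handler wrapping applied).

Answer: (([1, 0], 7), (3))

Working:
emit(1) @ H1 ⇒ out+=1
tell(3) @ H3 ⇒ log+=3
H0 returns 0
H1 returns [1, 0]
H2 returns ([1, 0], 7)
H3 returns (([1, 0], 7), (3))
= (([1, 0], 7), (3))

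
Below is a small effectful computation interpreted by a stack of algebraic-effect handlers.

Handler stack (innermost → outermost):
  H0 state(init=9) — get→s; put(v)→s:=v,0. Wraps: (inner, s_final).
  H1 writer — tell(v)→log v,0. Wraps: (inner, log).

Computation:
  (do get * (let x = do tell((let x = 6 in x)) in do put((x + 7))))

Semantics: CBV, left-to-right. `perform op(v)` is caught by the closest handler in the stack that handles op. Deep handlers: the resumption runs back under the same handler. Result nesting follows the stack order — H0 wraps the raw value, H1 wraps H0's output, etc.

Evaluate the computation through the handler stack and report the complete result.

Answer: ((0, 7), (6))

Step-by-step:
get @ H0 ⇒ 9
tell(6) @ H1 ⇒ log+=6
put(7) @ H0 ⇒ s:=7
H0 returns (0, 7)
H1 returns ((0, 7), (6))
= ((0, 7), (6))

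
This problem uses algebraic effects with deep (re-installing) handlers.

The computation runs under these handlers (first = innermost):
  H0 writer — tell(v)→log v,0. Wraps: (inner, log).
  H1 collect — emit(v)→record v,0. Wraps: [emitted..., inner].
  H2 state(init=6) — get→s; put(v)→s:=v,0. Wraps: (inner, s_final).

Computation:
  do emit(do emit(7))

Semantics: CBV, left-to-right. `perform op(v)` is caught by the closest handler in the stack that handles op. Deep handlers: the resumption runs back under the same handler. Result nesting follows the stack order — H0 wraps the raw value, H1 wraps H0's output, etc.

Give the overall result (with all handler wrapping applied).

Answer: ([7, 0, (0, ())], 6)

Evaluation trace:
emit(7) @ H1 ⇒ out+=7
emit(0) @ H1 ⇒ out+=0
H0 returns (0, ())
H1 returns [7, 0, (0, ())]
H2 returns ([7, 0, (0, ())], 6)
= ([7, 0, (0, ())], 6)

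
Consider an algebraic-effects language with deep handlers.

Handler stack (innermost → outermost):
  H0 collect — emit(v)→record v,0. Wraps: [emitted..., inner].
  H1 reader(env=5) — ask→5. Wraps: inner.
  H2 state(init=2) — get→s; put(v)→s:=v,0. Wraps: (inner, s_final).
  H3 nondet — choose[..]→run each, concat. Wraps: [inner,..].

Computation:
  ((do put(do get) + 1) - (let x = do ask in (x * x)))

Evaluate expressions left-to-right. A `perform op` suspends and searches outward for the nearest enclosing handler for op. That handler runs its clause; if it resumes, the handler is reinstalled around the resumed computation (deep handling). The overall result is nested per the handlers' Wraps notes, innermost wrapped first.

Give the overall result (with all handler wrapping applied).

Evaluation trace:
get @ H2 ⇒ 2
put(2) @ H2 ⇒ s:=2
ask @ H1 ⇒ 5
H0 returns [-24]
H1 returns [-24]
H2 returns ([-24], 2)
H3 returns [([-24], 2)]
= [([-24], 2)]

Answer: [([-24], 2)]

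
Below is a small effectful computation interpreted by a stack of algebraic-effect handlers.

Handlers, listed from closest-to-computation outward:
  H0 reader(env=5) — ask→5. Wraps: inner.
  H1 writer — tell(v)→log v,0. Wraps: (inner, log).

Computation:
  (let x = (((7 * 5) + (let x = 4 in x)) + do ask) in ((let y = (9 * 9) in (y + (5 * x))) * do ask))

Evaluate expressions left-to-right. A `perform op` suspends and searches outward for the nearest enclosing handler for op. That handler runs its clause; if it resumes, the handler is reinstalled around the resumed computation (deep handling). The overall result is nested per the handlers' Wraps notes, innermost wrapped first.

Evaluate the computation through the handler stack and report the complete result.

Evaluation trace:
ask @ H0 ⇒ 5
ask @ H0 ⇒ 5
H0 returns 1505
H1 returns (1505, ())
= (1505, ())

Answer: (1505, ())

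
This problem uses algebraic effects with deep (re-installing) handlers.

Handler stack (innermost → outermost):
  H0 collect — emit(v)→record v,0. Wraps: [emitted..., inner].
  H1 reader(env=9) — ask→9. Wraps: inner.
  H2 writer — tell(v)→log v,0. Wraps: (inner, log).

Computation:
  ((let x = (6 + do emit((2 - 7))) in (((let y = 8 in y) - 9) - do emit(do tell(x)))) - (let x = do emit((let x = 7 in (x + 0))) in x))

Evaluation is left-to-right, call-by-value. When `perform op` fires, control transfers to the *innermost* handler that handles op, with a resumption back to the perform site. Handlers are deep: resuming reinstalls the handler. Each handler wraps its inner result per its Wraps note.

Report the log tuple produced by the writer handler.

Answer: (6)

Evaluation trace:
emit(-5) @ H0 ⇒ out+=-5
tell(6) @ H2 ⇒ log+=6
emit(0) @ H0 ⇒ out+=0
emit(7) @ H0 ⇒ out+=7
H0 returns [-5, 0, 7, -1]
H1 returns [-5, 0, 7, -1]
H2 returns ([-5, 0, 7, -1], (6))
= ([-5, 0, 7, -1], (6))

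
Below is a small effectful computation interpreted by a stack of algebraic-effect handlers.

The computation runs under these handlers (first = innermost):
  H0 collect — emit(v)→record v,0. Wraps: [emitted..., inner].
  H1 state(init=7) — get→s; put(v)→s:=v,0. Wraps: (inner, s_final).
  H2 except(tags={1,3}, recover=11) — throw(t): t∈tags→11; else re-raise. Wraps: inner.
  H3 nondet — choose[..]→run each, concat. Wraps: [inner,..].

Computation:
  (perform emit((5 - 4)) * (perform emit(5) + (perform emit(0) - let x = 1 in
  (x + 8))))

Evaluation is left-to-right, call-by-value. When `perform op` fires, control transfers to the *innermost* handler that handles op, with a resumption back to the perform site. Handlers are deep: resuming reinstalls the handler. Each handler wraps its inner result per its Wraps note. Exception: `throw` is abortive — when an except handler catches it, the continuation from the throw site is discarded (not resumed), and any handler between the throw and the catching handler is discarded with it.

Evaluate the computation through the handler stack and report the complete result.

Answer: [([1, 5, 0, 0], 7)]

Evaluation trace:
emit(1) @ H0 ⇒ out+=1
emit(5) @ H0 ⇒ out+=5
emit(0) @ H0 ⇒ out+=0
H0 returns [1, 5, 0, 0]
H1 returns ([1, 5, 0, 0], 7)
H2 returns ([1, 5, 0, 0], 7)
H3 returns [([1, 5, 0, 0], 7)]
= [([1, 5, 0, 0], 7)]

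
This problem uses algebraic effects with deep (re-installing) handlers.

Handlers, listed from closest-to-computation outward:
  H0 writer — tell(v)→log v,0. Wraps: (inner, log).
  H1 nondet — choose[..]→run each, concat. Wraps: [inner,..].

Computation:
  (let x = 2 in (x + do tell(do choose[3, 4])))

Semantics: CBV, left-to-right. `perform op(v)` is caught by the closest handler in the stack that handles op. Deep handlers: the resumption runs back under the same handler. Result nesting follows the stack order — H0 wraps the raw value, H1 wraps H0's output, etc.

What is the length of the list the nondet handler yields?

Answer: 2

Evaluation trace:
choose[3, 4] @ H1
  branch[0] choose=3:
    tell(3) @ H0 ⇒ log+=3
    H0 returns (2, (3))
    H1 returns [(2, (3))]
  branch[1] choose=4:
    tell(4) @ H0 ⇒ log+=4
    H0 returns (2, (4))
    H1 returns [(2, (4))]
= [(2, (3)), (2, (4))]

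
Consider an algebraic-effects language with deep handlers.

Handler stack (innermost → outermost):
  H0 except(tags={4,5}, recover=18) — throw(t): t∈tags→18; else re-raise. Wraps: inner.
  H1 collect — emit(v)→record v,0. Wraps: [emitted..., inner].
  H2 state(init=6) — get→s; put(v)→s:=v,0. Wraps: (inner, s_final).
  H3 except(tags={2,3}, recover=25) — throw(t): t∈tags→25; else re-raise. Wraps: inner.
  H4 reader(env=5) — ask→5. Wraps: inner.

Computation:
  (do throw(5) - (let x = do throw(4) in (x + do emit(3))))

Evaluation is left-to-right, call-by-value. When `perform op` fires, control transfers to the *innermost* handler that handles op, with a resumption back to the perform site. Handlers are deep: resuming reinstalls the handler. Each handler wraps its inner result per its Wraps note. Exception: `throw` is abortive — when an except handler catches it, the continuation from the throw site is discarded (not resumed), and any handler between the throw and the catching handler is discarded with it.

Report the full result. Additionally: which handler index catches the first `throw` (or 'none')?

Answer: ([18], 6) ; first throw caught by: H0

Working:
throw(5) @ H0 caught ⇒ 18
H1 returns [18]
H2 returns ([18], 6)
H3 returns ([18], 6)
H4 returns ([18], 6)
= ([18], 6)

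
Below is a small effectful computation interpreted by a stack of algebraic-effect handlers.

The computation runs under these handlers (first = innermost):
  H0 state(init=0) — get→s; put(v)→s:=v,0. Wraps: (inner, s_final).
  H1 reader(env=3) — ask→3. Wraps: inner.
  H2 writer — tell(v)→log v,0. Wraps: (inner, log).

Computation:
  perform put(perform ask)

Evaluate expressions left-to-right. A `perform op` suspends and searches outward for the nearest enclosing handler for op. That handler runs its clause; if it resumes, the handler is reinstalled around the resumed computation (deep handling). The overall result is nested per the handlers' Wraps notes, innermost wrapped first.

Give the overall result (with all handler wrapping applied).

Answer: ((0, 3), ())

Working:
ask @ H1 ⇒ 3
put(3) @ H0 ⇒ s:=3
H0 returns (0, 3)
H1 returns (0, 3)
H2 returns ((0, 3), ())
= ((0, 3), ())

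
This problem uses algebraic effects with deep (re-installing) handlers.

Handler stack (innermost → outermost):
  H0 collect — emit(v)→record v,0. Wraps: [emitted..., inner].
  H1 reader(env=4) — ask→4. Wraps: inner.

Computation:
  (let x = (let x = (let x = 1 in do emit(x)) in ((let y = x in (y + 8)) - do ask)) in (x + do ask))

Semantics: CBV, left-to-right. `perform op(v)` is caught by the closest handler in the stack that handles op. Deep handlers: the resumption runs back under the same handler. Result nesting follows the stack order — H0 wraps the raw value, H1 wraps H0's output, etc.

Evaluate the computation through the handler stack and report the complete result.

Answer: [1, 8]

Evaluation trace:
emit(1) @ H0 ⇒ out+=1
ask @ H1 ⇒ 4
ask @ H1 ⇒ 4
H0 returns [1, 8]
H1 returns [1, 8]
= [1, 8]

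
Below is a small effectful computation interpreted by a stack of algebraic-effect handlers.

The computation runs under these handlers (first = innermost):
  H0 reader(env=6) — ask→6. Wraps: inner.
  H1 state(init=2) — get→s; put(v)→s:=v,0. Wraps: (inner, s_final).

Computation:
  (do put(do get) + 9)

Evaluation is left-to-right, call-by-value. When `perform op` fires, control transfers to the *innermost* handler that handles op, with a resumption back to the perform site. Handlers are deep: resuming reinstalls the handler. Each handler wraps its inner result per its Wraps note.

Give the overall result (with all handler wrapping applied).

Step-by-step:
get @ H1 ⇒ 2
put(2) @ H1 ⇒ s:=2
H0 returns 9
H1 returns (9, 2)
= (9, 2)

Answer: (9, 2)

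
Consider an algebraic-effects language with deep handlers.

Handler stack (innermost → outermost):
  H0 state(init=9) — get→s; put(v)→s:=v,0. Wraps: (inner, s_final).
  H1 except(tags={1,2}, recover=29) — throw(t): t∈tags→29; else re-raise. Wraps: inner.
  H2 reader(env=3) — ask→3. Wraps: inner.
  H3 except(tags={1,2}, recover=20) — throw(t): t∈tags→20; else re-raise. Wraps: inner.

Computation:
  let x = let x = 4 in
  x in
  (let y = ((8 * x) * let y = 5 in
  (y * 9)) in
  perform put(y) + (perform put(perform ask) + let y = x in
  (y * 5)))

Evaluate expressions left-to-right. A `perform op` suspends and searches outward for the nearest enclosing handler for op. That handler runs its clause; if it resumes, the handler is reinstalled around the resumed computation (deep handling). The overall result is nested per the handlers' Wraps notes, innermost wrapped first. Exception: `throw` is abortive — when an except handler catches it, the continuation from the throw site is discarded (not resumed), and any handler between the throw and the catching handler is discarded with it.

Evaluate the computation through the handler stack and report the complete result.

Evaluation trace:
put(1440) @ H0 ⇒ s:=1440
ask @ H2 ⇒ 3
put(3) @ H0 ⇒ s:=3
H0 returns (20, 3)
H1 returns (20, 3)
H2 returns (20, 3)
H3 returns (20, 3)
= (20, 3)

Answer: (20, 3)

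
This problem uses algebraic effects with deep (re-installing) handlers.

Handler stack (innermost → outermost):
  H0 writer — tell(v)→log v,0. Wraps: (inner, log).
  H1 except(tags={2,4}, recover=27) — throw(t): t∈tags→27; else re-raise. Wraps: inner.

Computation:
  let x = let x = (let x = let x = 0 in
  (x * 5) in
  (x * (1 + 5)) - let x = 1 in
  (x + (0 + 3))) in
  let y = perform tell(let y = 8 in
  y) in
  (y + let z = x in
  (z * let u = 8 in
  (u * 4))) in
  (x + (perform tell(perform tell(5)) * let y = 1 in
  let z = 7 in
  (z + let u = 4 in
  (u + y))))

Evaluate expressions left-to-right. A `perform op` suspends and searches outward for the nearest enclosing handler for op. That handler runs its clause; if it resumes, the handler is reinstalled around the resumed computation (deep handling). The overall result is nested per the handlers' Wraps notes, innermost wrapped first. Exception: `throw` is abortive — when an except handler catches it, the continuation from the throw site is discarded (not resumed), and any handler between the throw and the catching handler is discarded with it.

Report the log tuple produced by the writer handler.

Evaluation trace:
tell(8) @ H0 ⇒ log+=8
tell(5) @ H0 ⇒ log+=5
tell(0) @ H0 ⇒ log+=0
H0 returns (-128, (8, 5, 0))
H1 returns (-128, (8, 5, 0))
= (-128, (8, 5, 0))

Answer: (8, 5, 0)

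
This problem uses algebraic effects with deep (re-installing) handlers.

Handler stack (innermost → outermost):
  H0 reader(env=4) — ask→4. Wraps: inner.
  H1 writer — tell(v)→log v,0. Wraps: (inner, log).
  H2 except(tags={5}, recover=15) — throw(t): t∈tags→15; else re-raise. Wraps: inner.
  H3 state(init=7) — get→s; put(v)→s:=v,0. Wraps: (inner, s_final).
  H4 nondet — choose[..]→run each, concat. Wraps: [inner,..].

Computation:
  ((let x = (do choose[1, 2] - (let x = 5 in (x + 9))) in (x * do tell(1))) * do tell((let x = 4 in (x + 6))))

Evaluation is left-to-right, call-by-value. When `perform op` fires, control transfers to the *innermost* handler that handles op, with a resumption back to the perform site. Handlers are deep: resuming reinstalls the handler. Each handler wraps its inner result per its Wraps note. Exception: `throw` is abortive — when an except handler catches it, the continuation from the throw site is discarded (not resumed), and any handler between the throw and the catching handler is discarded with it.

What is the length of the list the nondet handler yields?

Evaluation trace:
choose[1, 2] @ H4
  branch[0] choose=1:
    tell(1) @ H1 ⇒ log+=1
    tell(10) @ H1 ⇒ log+=10
    H0 returns 0
    H1 returns (0, (1, 10))
    H2 returns (0, (1, 10))
    H3 returns ((0, (1, 10)), 7)
    H4 returns [((0, (1, 10)), 7)]
  branch[1] choose=2:
    tell(1) @ H1 ⇒ log+=1
    tell(10) @ H1 ⇒ log+=10
    H0 returns 0
    H1 returns (0, (1, 10))
    H2 returns (0, (1, 10))
    H3 returns ((0, (1, 10)), 7)
    H4 returns [((0, (1, 10)), 7)]
= [((0, (1, 10)), 7), ((0, (1, 10)), 7)]

Answer: 2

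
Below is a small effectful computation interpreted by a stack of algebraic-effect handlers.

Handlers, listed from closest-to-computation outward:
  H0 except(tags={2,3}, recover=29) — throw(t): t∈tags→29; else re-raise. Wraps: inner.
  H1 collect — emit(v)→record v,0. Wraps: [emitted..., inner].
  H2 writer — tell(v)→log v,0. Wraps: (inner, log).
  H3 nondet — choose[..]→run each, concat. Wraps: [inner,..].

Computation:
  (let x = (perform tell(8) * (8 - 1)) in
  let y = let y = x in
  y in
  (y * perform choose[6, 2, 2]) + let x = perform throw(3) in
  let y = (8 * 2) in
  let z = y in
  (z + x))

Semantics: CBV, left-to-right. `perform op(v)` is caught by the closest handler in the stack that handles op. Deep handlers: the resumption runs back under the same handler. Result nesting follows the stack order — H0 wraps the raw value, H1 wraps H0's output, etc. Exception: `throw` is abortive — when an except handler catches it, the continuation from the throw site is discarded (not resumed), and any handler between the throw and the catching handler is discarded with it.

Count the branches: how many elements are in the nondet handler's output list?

Answer: 3

Working:
tell(8) @ H2 ⇒ log+=8
choose[6, 2, 2] @ H3
  branch[0] choose=6:
    throw(3) @ H0 caught ⇒ 29
    H1 returns [29]
    H2 returns ([29], (8))
    H3 returns [([29], (8))]
  branch[1] choose=2:
    throw(3) @ H0 caught ⇒ 29
    H1 returns [29]
    H2 returns ([29], (8))
    H3 returns [([29], (8))]
  branch[2] choose=2:
    throw(3) @ H0 caught ⇒ 29
    H1 returns [29]
    H2 returns ([29], (8))
    H3 returns [([29], (8))]
= [([29], (8)), ([29], (8)), ([29], (8))]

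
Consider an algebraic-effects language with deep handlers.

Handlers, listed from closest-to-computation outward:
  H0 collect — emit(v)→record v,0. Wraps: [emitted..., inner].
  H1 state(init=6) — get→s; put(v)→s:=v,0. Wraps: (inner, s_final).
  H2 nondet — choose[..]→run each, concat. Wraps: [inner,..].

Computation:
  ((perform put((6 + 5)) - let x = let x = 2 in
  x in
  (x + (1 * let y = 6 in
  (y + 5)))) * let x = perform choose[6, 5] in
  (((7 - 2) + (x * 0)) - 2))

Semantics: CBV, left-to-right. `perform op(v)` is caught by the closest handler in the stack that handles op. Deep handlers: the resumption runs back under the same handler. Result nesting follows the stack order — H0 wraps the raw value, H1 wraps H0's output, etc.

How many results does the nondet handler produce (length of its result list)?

Step-by-step:
put(11) @ H1 ⇒ s:=11
choose[6, 5] @ H2
  branch[0] choose=6:
    H0 returns [-39]
    H1 returns ([-39], 11)
    H2 returns [([-39], 11)]
  branch[1] choose=5:
    H0 returns [-39]
    H1 returns ([-39], 11)
    H2 returns [([-39], 11)]
= [([-39], 11), ([-39], 11)]

Answer: 2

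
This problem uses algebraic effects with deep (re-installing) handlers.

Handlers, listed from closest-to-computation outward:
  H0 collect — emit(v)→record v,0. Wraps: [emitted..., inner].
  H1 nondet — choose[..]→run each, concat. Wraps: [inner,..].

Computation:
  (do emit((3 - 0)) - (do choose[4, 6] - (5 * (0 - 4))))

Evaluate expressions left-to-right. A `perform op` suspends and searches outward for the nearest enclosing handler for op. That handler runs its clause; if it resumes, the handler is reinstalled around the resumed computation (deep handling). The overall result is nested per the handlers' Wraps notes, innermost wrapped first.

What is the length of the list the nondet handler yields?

Step-by-step:
emit(3) @ H0 ⇒ out+=3
choose[4, 6] @ H1
  branch[0] choose=4:
    H0 returns [3, -24]
    H1 returns [[3, -24]]
  branch[1] choose=6:
    H0 returns [3, -26]
    H1 returns [[3, -26]]
= [[3, -24], [3, -26]]

Answer: 2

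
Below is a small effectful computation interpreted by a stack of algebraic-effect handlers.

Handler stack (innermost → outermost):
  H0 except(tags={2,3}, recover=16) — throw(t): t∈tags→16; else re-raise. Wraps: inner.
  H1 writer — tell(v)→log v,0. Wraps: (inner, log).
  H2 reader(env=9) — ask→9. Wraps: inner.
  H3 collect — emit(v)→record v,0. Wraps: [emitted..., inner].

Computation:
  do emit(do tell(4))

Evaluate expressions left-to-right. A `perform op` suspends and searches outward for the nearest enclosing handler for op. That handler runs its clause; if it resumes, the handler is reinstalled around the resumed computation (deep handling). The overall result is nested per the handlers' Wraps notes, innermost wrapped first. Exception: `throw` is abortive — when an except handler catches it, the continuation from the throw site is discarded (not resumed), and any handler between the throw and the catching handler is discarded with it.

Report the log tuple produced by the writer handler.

Answer: (4)

Working:
tell(4) @ H1 ⇒ log+=4
emit(0) @ H3 ⇒ out+=0
H0 returns 0
H1 returns (0, (4))
H2 returns (0, (4))
H3 returns [0, (0, (4))]
= [0, (0, (4))]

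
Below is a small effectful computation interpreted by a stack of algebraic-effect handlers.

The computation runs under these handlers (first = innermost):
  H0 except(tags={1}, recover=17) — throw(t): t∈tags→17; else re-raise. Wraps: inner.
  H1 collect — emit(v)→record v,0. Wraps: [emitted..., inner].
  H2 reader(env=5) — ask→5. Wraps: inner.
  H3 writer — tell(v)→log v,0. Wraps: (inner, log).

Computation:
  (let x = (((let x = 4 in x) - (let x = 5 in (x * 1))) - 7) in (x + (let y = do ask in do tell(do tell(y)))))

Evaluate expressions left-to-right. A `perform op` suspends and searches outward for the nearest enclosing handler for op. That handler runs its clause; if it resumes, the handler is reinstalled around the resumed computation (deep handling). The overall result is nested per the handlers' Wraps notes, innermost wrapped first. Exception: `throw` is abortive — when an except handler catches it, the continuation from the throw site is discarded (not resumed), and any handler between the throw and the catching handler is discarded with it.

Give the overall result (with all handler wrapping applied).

Working:
ask @ H2 ⇒ 5
tell(5) @ H3 ⇒ log+=5
tell(0) @ H3 ⇒ log+=0
H0 returns -8
H1 returns [-8]
H2 returns [-8]
H3 returns ([-8], (5, 0))
= ([-8], (5, 0))

Answer: ([-8], (5, 0))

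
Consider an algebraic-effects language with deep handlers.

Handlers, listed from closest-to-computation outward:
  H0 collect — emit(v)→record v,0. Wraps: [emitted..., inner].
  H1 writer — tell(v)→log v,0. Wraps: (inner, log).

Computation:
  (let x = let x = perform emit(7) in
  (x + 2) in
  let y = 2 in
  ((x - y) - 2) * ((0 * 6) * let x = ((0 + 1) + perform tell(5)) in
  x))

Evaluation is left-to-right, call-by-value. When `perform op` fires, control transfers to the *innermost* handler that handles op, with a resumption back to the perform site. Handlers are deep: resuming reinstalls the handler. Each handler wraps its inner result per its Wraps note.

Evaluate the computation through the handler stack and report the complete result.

Step-by-step:
emit(7) @ H0 ⇒ out+=7
tell(5) @ H1 ⇒ log+=5
H0 returns [7, 0]
H1 returns ([7, 0], (5))
= ([7, 0], (5))

Answer: ([7, 0], (5))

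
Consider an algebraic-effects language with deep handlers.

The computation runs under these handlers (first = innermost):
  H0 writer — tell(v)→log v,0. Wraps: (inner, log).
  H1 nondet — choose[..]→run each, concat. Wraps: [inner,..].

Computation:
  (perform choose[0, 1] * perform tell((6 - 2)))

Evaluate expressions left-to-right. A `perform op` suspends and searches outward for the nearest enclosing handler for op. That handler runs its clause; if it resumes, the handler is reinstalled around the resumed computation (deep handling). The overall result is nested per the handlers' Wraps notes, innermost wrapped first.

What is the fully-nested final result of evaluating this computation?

Answer: [(0, (4)), (0, (4))]

Step-by-step:
choose[0, 1] @ H1
  branch[0] choose=0:
    tell(4) @ H0 ⇒ log+=4
    H0 returns (0, (4))
    H1 returns [(0, (4))]
  branch[1] choose=1:
    tell(4) @ H0 ⇒ log+=4
    H0 returns (0, (4))
    H1 returns [(0, (4))]
= [(0, (4)), (0, (4))]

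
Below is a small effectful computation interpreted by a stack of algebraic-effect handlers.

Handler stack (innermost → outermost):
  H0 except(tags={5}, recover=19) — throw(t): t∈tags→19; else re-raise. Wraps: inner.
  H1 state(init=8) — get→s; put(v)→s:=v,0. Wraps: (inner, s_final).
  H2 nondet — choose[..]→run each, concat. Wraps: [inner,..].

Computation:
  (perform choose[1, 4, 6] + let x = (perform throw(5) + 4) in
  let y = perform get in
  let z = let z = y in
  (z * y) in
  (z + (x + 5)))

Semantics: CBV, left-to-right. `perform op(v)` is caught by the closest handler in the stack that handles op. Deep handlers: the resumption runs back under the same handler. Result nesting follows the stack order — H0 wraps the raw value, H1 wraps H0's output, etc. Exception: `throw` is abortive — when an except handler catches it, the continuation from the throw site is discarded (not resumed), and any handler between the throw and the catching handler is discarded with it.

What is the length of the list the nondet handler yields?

Answer: 3

Step-by-step:
choose[1, 4, 6] @ H2
  branch[0] choose=1:
    throw(5) @ H0 caught ⇒ 19
    H1 returns (19, 8)
    H2 returns [(19, 8)]
  branch[1] choose=4:
    throw(5) @ H0 caught ⇒ 19
    H1 returns (19, 8)
    H2 returns [(19, 8)]
  branch[2] choose=6:
    throw(5) @ H0 caught ⇒ 19
    H1 returns (19, 8)
    H2 returns [(19, 8)]
= [(19, 8), (19, 8), (19, 8)]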